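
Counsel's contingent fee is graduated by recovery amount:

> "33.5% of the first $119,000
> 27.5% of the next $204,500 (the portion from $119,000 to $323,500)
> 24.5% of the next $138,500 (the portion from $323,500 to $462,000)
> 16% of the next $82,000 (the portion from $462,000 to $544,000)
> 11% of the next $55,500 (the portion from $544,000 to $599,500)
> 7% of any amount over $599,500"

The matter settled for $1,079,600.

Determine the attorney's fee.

First $119,000 at 33.5% = $39,865.00
Next $204,500 at 27.5% = $56,237.50
Next $138,500 at 24.5% = $33,932.50
Next $82,000 at 16% = $13,120.00
Next $55,500 at 11% = $6,105.00
Remaining $480,100 at 7% = $33,607.00
Fee: $39,865.00 + $56,237.50 + $33,932.50 + $13,120.00 + $6,105.00 + $33,607.00 = $182,867.00

$182,867.00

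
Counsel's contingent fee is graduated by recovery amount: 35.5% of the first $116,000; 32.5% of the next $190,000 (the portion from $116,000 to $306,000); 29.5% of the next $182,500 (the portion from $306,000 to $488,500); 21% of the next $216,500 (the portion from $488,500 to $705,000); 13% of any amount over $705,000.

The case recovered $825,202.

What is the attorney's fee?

First $116,000 at 35.5% = $41,180.00
Next $190,000 at 32.5% = $61,750.00
Next $182,500 at 29.5% = $53,837.50
Next $216,500 at 21% = $45,465.00
Remaining $120,202 at 13% = $15,626.26
Fee: $41,180.00 + $61,750.00 + $53,837.50 + $45,465.00 + $15,626.26 = $217,858.76

$217,858.76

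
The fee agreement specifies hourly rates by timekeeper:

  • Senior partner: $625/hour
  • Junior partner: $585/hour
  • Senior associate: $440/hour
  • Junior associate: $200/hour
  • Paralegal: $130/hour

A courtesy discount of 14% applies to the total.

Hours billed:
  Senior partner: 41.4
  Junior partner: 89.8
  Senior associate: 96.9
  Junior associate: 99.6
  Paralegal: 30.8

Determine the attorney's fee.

Senior partner: 41.4 × $625 = $25,875.00
Junior partner: 89.8 × $585 = $52,533.00
Senior associate: 96.9 × $440 = $42,636.00
Junior associate: 99.6 × $200 = $19,920.00
Paralegal: 30.8 × $130 = $4,004.00
Subtotal: $144,968.00
Less 14% discount: −$20,295.52
Total: $144,968.00 − $20,295.52 = $124,672.48

$124,672.48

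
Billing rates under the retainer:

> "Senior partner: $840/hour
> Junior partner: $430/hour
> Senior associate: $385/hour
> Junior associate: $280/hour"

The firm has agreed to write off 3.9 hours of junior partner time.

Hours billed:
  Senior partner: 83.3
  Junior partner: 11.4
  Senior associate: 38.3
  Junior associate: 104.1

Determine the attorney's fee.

$117,090.50

Senior partner: 83.3 × $840 = $69,972.00
Junior partner: 11.4 × $430 = $4,902.00
Senior associate: 38.3 × $385 = $14,745.50
Junior associate: 104.1 × $280 = $29,148.00
Subtotal: $118,767.50
Write-off: 3.9 × $430 = $1,677.00
Total: $118,767.50 − $1,677.00 = $117,090.50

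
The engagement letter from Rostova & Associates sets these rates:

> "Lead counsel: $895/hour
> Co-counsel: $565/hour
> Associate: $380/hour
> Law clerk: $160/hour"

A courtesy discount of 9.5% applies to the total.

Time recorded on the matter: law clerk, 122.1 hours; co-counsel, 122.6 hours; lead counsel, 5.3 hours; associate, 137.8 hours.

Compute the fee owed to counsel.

Lead counsel: 5.3 × $895 = $4,743.50
Co-counsel: 122.6 × $565 = $69,269.00
Associate: 137.8 × $380 = $52,364.00
Law clerk: 122.1 × $160 = $19,536.00
Subtotal: $145,912.50
Less 9.5% discount: −$13,861.69
Total: $145,912.50 − $13,861.69 = $132,050.81

$132,050.81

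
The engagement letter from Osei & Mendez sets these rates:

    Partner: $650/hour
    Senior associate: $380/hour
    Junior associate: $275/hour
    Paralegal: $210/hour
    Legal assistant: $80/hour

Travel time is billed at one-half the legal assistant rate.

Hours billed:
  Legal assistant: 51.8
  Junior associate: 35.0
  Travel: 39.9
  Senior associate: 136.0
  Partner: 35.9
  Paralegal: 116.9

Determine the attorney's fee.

$114,929.00

Partner: 35.9 × $650 = $23,335.00
Senior associate: 136.0 × $380 = $51,680.00
Junior associate: 35.0 × $275 = $9,625.00
Paralegal: 116.9 × $210 = $24,549.00
Legal assistant: 51.8 × $80 = $4,144.00
Subtotal: $23,335.00 + $51,680.00 + $9,625.00 + $24,549.00 + $4,144.00 = $113,333.00
Travel: 39.9 × ($80 ÷ 2) = 39.9 × $40.00 = $1,596.00
Total: $113,333.00 + $1,596.00 = $114,929.00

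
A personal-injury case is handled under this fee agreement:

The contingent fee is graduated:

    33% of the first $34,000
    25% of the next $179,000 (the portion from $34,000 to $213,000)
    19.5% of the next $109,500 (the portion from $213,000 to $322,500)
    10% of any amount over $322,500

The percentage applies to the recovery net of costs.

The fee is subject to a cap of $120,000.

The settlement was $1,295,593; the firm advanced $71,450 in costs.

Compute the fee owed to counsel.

Fee base (net of costs): $1,295,593 − $71,450 = $1,224,143
First $34,000 at 33% = $11,220.00
Next $179,000 at 25% = $44,750.00
Next $109,500 at 19.5% = $21,352.50
Remaining $901,643 at 10% = $90,164.30
Fee: $11,220.00 + $44,750.00 + $21,352.50 + $90,164.30 = $167,486.80
$167,486.80 exceeds the $120,000 cap, so the fee is capped at $120,000.00.

$120,000.00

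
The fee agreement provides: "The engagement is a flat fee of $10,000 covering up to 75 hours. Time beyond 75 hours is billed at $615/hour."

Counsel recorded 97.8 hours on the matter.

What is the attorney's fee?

Flat fee: $10,000.00
Excess hours: 97.8 − 75 = 22.8
Overrun: 22.8 × $615 = $14,022.00
Total: $10,000.00 + $14,022.00 = $24,022.00

$24,022.00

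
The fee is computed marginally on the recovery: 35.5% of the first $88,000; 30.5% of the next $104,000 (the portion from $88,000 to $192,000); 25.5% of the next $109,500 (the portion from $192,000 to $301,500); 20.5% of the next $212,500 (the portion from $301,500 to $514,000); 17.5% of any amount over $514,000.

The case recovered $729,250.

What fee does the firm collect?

$172,113.75

First $88,000 at 35.5% = $31,240.00
Next $104,000 at 30.5% = $31,720.00
Next $109,500 at 25.5% = $27,922.50
Next $212,500 at 20.5% = $43,562.50
Remaining $215,250 at 17.5% = $37,668.75
Fee: $31,240.00 + $31,720.00 + $27,922.50 + $43,562.50 + $37,668.75 = $172,113.75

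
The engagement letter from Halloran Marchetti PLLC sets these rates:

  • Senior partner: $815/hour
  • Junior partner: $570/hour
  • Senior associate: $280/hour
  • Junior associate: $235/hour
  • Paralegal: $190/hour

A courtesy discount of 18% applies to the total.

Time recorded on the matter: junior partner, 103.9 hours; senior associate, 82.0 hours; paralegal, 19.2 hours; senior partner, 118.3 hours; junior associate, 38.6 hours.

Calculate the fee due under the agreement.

$156,879.53

Senior partner: 118.3 × $815 = $96,414.50
Junior partner: 103.9 × $570 = $59,223.00
Senior associate: 82.0 × $280 = $22,960.00
Junior associate: 38.6 × $235 = $9,071.00
Paralegal: 19.2 × $190 = $3,648.00
Subtotal: $191,316.50
Less 18% discount: −$34,436.97
Total: $191,316.50 − $34,436.97 = $156,879.53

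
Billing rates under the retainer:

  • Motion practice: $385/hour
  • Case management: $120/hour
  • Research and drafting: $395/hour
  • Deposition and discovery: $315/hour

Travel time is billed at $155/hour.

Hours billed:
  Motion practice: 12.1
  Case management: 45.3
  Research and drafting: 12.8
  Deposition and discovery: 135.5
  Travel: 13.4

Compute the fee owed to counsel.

Motion practice: 12.1 × $385 = $4,658.50
Case management: 45.3 × $120 = $5,436.00
Research and drafting: 12.8 × $395 = $5,056.00
Deposition and discovery: 135.5 × $315 = $42,682.50
Subtotal: $4,658.50 + $5,436.00 + $5,056.00 + $42,682.50 = $57,833.00
Travel: 13.4 × $155 = $2,077.00
Total: $57,833.00 + $2,077.00 = $59,910.00

$59,910.00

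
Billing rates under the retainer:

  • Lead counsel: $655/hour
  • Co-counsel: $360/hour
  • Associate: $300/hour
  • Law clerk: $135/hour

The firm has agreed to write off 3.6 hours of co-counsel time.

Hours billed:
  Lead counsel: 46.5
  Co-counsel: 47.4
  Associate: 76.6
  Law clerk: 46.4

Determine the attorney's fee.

$75,469.50

Lead counsel: 46.5 × $655 = $30,457.50
Co-counsel: 47.4 × $360 = $17,064.00
Associate: 76.6 × $300 = $22,980.00
Law clerk: 46.4 × $135 = $6,264.00
Subtotal: $76,765.50
Write-off: 3.6 × $360 = $1,296.00
Total: $76,765.50 − $1,296.00 = $75,469.50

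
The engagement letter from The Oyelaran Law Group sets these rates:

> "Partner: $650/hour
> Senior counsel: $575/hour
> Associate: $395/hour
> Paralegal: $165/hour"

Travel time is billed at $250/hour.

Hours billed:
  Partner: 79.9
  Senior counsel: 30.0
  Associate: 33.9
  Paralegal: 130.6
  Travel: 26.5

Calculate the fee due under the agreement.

$110,749.50

Partner: 79.9 × $650 = $51,935.00
Senior counsel: 30.0 × $575 = $17,250.00
Associate: 33.9 × $395 = $13,390.50
Paralegal: 130.6 × $165 = $21,549.00
Subtotal: $51,935.00 + $17,250.00 + $13,390.50 + $21,549.00 = $104,124.50
Travel: 26.5 × $250 = $6,625.00
Total: $104,124.50 + $6,625.00 = $110,749.50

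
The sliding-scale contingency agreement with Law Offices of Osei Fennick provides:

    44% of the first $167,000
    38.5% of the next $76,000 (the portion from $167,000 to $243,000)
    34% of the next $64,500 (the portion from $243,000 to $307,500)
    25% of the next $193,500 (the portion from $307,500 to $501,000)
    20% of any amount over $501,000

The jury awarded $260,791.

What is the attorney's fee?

$108,788.94

First $167,000 at 44% = $73,480.00
Next $76,000 at 38.5% = $29,260.00
Remaining $17,791 at 34% = $6,048.94
Fee: $73,480.00 + $29,260.00 + $6,048.94 = $108,788.94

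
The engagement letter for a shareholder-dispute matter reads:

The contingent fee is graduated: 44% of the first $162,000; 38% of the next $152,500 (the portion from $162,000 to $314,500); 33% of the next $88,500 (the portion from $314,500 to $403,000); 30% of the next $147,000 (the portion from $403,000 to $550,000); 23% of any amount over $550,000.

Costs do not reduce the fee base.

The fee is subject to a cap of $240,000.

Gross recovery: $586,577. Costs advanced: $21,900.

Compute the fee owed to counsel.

Fee base is the gross recovery, $586,577; costs are reimbursed separately.
First $162,000 at 44% = $71,280.00
Next $152,500 at 38% = $57,950.00
Next $88,500 at 33% = $29,205.00
Next $147,000 at 30% = $44,100.00
Remaining $36,577 at 23% = $8,412.71
Fee: $71,280.00 + $57,950.00 + $29,205.00 + $44,100.00 + $8,412.71 = $210,947.71
$210,947.71 is under the $240,000 cap.

$210,947.71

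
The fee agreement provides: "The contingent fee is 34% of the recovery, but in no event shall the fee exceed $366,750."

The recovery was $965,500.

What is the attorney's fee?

$328,270.00

34% of $965,500 = $328,270.00
That is under the $366,750 cap.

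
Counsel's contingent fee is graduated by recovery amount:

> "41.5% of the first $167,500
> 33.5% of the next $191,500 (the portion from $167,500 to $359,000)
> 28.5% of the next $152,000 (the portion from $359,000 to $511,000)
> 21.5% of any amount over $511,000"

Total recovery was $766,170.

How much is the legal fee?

$231,846.55

First $167,500 at 41.5% = $69,512.50
Next $191,500 at 33.5% = $64,152.50
Next $152,000 at 28.5% = $43,320.00
Remaining $255,170 at 21.5% = $54,861.55
Fee: $69,512.50 + $64,152.50 + $43,320.00 + $54,861.55 = $231,846.55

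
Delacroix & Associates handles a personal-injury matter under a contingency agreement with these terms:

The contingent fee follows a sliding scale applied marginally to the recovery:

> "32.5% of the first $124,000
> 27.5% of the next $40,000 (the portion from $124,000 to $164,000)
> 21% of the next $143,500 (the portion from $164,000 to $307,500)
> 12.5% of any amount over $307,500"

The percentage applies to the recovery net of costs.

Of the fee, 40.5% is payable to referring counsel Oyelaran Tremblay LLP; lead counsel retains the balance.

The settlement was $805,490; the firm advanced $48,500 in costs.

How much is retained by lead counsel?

Fee base (net of costs): $805,490 − $48,500 = $756,990
First $124,000 at 32.5% = $40,300.00
Next $40,000 at 27.5% = $11,000.00
Next $143,500 at 21% = $30,135.00
Remaining $449,490 at 12.5% = $56,186.25
Fee: $40,300.00 + $11,000.00 + $30,135.00 + $56,186.25 = $137,621.25
Referral share: 40.5% of $137,621.25 = $55,736.61; lead counsel retains $137,621.25 − $55,736.61 = $81,884.64.

$81,884.64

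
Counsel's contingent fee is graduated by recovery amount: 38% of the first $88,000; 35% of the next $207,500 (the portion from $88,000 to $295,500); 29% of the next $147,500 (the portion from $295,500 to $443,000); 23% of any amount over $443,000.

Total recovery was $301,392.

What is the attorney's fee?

$107,773.68

First $88,000 at 38% = $33,440.00
Next $207,500 at 35% = $72,625.00
Remaining $5,892 at 29% = $1,708.68
Fee: $33,440.00 + $72,625.00 + $1,708.68 = $107,773.68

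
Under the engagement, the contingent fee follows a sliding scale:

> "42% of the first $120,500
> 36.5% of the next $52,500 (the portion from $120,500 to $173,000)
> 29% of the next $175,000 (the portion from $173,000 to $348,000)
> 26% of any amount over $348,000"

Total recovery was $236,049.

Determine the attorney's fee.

First $120,500 at 42% = $50,610.00
Next $52,500 at 36.5% = $19,162.50
Remaining $63,049 at 29% = $18,284.21
Fee: $50,610.00 + $19,162.50 + $18,284.21 = $88,056.71

$88,056.71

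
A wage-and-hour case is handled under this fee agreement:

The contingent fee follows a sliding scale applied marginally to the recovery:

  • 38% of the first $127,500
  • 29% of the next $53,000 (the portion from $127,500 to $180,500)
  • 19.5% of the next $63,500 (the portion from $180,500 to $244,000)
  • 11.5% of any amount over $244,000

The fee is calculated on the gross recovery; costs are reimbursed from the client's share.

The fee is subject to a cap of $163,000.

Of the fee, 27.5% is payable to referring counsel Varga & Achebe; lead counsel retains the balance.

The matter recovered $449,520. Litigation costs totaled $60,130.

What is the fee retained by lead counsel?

$72,382.04

Fee base is the gross recovery, $449,520; costs are reimbursed separately.
First $127,500 at 38% = $48,450.00
Next $53,000 at 29% = $15,370.00
Next $63,500 at 19.5% = $12,382.50
Remaining $205,520 at 11.5% = $23,634.80
Fee: $48,450.00 + $15,370.00 + $12,382.50 + $23,634.80 = $99,837.30
$99,837.30 is under the $163,000 cap.
Referral share: 27.5% of $99,837.30 = $27,455.26; lead counsel retains $99,837.30 − $27,455.26 = $72,382.04.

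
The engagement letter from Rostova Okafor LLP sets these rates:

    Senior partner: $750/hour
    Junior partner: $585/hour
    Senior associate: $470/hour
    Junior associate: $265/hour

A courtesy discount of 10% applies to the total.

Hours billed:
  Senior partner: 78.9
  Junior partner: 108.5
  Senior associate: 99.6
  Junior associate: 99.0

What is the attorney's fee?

$176,125.05

Senior partner: 78.9 × $750 = $59,175.00
Junior partner: 108.5 × $585 = $63,472.50
Senior associate: 99.6 × $470 = $46,812.00
Junior associate: 99.0 × $265 = $26,235.00
Subtotal: $195,694.50
Less 10% discount: −$19,569.45
Total: $195,694.50 − $19,569.45 = $176,125.05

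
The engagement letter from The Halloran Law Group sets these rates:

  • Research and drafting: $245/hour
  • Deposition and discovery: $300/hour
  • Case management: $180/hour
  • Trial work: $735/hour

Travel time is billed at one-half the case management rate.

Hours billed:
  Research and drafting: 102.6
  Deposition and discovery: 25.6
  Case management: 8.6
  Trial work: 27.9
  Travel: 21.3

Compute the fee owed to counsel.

$56,788.50

Research and drafting: 102.6 × $245 = $25,137.00
Deposition and discovery: 25.6 × $300 = $7,680.00
Case management: 8.6 × $180 = $1,548.00
Trial work: 27.9 × $735 = $20,506.50
Subtotal: $25,137.00 + $7,680.00 + $1,548.00 + $20,506.50 = $54,871.50
Travel: 21.3 × ($180 ÷ 2) = 21.3 × $90.00 = $1,917.00
Total: $54,871.50 + $1,917.00 = $56,788.50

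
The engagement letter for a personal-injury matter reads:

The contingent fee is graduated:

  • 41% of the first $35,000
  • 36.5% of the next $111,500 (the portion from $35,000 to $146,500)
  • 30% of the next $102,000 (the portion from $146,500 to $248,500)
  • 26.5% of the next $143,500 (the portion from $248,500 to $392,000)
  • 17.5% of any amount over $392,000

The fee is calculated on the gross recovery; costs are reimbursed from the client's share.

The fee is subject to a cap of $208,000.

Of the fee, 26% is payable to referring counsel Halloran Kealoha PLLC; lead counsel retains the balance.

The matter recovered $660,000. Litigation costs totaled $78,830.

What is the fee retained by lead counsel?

$126,225.50

Fee base is the gross recovery, $660,000; costs are reimbursed separately.
First $35,000 at 41% = $14,350.00
Next $111,500 at 36.5% = $40,697.50
Next $102,000 at 30% = $30,600.00
Next $143,500 at 26.5% = $38,027.50
Remaining $268,000 at 17.5% = $46,900.00
Fee: $14,350.00 + $40,697.50 + $30,600.00 + $38,027.50 + $46,900.00 = $170,575.00
$170,575.00 is under the $208,000 cap.
Referral share: 26% of $170,575.00 = $44,349.50; lead counsel retains $170,575.00 − $44,349.50 = $126,225.50.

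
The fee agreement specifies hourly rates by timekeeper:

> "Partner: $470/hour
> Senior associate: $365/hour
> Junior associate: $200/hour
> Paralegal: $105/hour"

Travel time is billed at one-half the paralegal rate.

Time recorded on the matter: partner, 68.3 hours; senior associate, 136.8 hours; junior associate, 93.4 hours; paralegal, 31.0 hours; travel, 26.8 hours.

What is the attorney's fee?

$105,375.00

Partner: 68.3 × $470 = $32,101.00
Senior associate: 136.8 × $365 = $49,932.00
Junior associate: 93.4 × $200 = $18,680.00
Paralegal: 31.0 × $105 = $3,255.00
Subtotal: $32,101.00 + $49,932.00 + $18,680.00 + $3,255.00 = $103,968.00
Travel: 26.8 × ($105 ÷ 2) = 26.8 × $52.50 = $1,407.00
Total: $103,968.00 + $1,407.00 = $105,375.00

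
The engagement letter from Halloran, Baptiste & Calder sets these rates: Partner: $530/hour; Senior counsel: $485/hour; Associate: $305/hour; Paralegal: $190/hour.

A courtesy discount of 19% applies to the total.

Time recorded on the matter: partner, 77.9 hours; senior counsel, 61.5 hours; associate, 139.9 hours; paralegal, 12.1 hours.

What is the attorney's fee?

$94,027.23

Partner: 77.9 × $530 = $41,287.00
Senior counsel: 61.5 × $485 = $29,827.50
Associate: 139.9 × $305 = $42,669.50
Paralegal: 12.1 × $190 = $2,299.00
Subtotal: $116,083.00
Less 19% discount: −$22,055.77
Total: $116,083.00 − $22,055.77 = $94,027.23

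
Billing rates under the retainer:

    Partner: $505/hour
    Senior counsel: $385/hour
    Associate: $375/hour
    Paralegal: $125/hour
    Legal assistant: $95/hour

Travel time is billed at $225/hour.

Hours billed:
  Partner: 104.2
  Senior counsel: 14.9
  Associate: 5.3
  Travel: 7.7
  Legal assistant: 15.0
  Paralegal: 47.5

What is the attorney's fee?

$69,440.00

Partner: 104.2 × $505 = $52,621.00
Senior counsel: 14.9 × $385 = $5,736.50
Associate: 5.3 × $375 = $1,987.50
Paralegal: 47.5 × $125 = $5,937.50
Legal assistant: 15.0 × $95 = $1,425.00
Subtotal: $52,621.00 + $5,736.50 + $1,987.50 + $5,937.50 + $1,425.00 = $67,707.50
Travel: 7.7 × $225 = $1,732.50
Total: $67,707.50 + $1,732.50 = $69,440.00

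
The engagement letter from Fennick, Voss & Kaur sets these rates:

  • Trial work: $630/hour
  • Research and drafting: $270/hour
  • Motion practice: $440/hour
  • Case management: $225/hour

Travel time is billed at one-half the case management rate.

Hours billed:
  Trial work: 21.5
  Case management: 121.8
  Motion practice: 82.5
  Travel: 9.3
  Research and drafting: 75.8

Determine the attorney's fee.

Trial work: 21.5 × $630 = $13,545.00
Research and drafting: 75.8 × $270 = $20,466.00
Motion practice: 82.5 × $440 = $36,300.00
Case management: 121.8 × $225 = $27,405.00
Subtotal: $13,545.00 + $20,466.00 + $36,300.00 + $27,405.00 = $97,716.00
Travel: 9.3 × ($225 ÷ 2) = 9.3 × $112.50 = $1,046.25
Total: $97,716.00 + $1,046.25 = $98,762.25

$98,762.25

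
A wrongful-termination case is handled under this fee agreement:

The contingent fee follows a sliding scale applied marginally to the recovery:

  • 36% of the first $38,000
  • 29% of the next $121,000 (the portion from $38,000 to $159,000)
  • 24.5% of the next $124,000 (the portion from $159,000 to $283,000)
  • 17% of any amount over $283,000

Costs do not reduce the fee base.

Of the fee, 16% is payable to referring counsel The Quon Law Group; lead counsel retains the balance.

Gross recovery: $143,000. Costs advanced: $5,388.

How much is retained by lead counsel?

Fee base is the gross recovery, $143,000; costs are reimbursed separately.
First $38,000 at 36% = $13,680.00
Remaining $105,000 at 29% = $30,450.00
Fee: $13,680.00 + $30,450.00 = $44,130.00
Referral share: 16% of $44,130.00 = $7,060.80; lead counsel retains $44,130.00 − $7,060.80 = $37,069.20.

$37,069.20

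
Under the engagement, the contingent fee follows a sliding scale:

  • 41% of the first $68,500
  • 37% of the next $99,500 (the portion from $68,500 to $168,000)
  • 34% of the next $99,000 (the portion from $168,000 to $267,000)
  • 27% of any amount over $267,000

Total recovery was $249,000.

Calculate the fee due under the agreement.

First $68,500 at 41% = $28,085.00
Next $99,500 at 37% = $36,815.00
Remaining $81,000 at 34% = $27,540.00
Fee: $28,085.00 + $36,815.00 + $27,540.00 = $92,440.00

$92,440.00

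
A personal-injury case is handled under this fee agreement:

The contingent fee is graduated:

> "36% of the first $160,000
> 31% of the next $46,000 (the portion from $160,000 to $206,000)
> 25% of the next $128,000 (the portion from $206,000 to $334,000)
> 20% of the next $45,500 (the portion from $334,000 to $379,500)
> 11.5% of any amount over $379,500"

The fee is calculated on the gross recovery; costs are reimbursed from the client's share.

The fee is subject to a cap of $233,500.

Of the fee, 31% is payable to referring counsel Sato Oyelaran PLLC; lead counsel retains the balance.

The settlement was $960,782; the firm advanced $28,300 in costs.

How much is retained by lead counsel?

Fee base is the gross recovery, $960,782; costs are reimbursed separately.
First $160,000 at 36% = $57,600.00
Next $46,000 at 31% = $14,260.00
Next $128,000 at 25% = $32,000.00
Next $45,500 at 20% = $9,100.00
Remaining $581,282 at 11.5% = $66,847.43
Fee: $57,600.00 + $14,260.00 + $32,000.00 + $9,100.00 + $66,847.43 = $179,807.43
$179,807.43 is under the $233,500 cap.
Referral share: 31% of $179,807.43 = $55,740.30; lead counsel retains $179,807.43 − $55,740.30 = $124,067.13.

$124,067.13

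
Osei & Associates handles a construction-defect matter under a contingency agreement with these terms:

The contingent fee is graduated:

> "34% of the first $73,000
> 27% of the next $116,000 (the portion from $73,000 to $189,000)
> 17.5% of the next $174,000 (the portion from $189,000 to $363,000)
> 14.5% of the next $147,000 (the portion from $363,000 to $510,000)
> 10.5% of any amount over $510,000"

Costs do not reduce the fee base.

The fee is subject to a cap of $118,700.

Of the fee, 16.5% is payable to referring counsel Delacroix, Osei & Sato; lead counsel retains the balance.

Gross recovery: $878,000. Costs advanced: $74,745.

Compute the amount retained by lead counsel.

Fee base is the gross recovery, $878,000; costs are reimbursed separately.
First $73,000 at 34% = $24,820.00
Next $116,000 at 27% = $31,320.00
Next $174,000 at 17.5% = $30,450.00
Next $147,000 at 14.5% = $21,315.00
Remaining $368,000 at 10.5% = $38,640.00
Fee: $24,820.00 + $31,320.00 + $30,450.00 + $21,315.00 + $38,640.00 = $146,545.00
$146,545.00 exceeds the $118,700 cap, so the fee is capped at $118,700.00.
Referral share: 16.5% of $118,700.00 = $19,585.50; lead counsel retains $118,700.00 − $19,585.50 = $99,114.50.

$99,114.50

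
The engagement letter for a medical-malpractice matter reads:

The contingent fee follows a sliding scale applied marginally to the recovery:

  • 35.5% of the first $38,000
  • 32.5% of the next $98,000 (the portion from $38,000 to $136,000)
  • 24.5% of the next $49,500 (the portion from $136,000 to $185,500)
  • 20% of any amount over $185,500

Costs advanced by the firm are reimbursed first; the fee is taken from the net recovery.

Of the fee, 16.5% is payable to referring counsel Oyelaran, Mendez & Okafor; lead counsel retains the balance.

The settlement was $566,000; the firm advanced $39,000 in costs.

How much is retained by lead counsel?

$105,015.86

Fee base (net of costs): $566,000 − $39,000 = $527,000
First $38,000 at 35.5% = $13,490.00
Next $98,000 at 32.5% = $31,850.00
Next $49,500 at 24.5% = $12,127.50
Remaining $341,500 at 20% = $68,300.00
Fee: $13,490.00 + $31,850.00 + $12,127.50 + $68,300.00 = $125,767.50
Referral share: 16.5% of $125,767.50 = $20,751.64; lead counsel retains $125,767.50 − $20,751.64 = $105,015.86.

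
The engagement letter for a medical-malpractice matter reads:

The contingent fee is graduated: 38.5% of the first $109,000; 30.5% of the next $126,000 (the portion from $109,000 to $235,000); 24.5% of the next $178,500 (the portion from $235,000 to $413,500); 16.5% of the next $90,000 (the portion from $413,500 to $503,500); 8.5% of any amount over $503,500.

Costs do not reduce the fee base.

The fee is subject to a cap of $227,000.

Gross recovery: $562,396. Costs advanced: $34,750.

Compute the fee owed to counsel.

$143,983.66

Fee base is the gross recovery, $562,396; costs are reimbursed separately.
First $109,000 at 38.5% = $41,965.00
Next $126,000 at 30.5% = $38,430.00
Next $178,500 at 24.5% = $43,732.50
Next $90,000 at 16.5% = $14,850.00
Remaining $58,896 at 8.5% = $5,006.16
Fee: $41,965.00 + $38,430.00 + $43,732.50 + $14,850.00 + $5,006.16 = $143,983.66
$143,983.66 is under the $227,000 cap.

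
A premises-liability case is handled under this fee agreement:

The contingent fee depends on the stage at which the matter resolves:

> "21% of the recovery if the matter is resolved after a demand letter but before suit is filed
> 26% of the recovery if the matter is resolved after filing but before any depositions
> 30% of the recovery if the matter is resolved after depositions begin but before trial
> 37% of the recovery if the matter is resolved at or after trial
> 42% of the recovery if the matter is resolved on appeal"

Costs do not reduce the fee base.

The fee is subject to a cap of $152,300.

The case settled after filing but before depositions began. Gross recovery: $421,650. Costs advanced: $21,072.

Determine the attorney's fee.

$109,629.00

Fee base is the gross recovery, $421,650; costs are reimbursed separately.
The matter settled after filing but before depositions began, so the 26% rate applies.
$421,650 × 26% = $109,629.00
$109,629.00 is under the $152,300 cap.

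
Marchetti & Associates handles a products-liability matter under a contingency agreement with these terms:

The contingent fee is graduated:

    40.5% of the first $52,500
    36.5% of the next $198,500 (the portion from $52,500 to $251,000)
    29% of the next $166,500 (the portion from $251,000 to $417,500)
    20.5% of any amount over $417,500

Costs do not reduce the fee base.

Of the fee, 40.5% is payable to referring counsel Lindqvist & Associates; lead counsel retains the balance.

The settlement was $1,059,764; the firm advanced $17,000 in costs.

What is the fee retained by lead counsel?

$162,830.15

Fee base is the gross recovery, $1,059,764; costs are reimbursed separately.
First $52,500 at 40.5% = $21,262.50
Next $198,500 at 36.5% = $72,452.50
Next $166,500 at 29% = $48,285.00
Remaining $642,264 at 20.5% = $131,664.12
Fee: $21,262.50 + $72,452.50 + $48,285.00 + $131,664.12 = $273,664.12
Referral share: 40.5% of $273,664.12 = $110,833.97; lead counsel retains $273,664.12 − $110,833.97 = $162,830.15.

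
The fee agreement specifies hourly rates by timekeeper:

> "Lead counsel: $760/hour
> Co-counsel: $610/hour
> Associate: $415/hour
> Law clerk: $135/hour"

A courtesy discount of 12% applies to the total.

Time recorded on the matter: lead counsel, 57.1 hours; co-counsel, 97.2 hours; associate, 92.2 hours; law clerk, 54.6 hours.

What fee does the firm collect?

Lead counsel: 57.1 × $760 = $43,396.00
Co-counsel: 97.2 × $610 = $59,292.00
Associate: 92.2 × $415 = $38,263.00
Law clerk: 54.6 × $135 = $7,371.00
Subtotal: $148,322.00
Less 12% discount: −$17,798.64
Total: $148,322.00 − $17,798.64 = $130,523.36

$130,523.36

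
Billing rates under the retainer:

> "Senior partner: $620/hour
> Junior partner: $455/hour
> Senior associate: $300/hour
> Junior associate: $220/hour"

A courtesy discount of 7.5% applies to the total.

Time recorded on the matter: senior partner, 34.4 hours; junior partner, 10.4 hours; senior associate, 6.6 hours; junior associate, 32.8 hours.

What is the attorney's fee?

$32,611.80

Senior partner: 34.4 × $620 = $21,328.00
Junior partner: 10.4 × $455 = $4,732.00
Senior associate: 6.6 × $300 = $1,980.00
Junior associate: 32.8 × $220 = $7,216.00
Subtotal: $35,256.00
Less 7.5% discount: −$2,644.20
Total: $35,256.00 − $2,644.20 = $32,611.80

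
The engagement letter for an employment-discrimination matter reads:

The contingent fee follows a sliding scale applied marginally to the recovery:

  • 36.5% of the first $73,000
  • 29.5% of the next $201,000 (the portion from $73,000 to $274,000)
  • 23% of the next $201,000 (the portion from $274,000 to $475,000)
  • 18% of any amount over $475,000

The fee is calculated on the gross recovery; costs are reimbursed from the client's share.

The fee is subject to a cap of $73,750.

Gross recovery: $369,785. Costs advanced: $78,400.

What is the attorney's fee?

Fee base is the gross recovery, $369,785; costs are reimbursed separately.
First $73,000 at 36.5% = $26,645.00
Next $201,000 at 29.5% = $59,295.00
Remaining $95,785 at 23% = $22,030.55
Fee: $26,645.00 + $59,295.00 + $22,030.55 = $107,970.55
$107,970.55 exceeds the $73,750 cap, so the fee is capped at $73,750.00.

$73,750.00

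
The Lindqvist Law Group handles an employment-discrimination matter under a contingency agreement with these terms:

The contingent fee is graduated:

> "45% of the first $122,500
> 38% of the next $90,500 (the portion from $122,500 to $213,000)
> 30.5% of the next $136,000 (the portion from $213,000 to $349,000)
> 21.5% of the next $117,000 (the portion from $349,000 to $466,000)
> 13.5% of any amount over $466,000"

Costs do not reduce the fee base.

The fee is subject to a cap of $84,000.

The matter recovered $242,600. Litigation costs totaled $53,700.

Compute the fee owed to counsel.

$84,000.00

Fee base is the gross recovery, $242,600; costs are reimbursed separately.
First $122,500 at 45% = $55,125.00
Next $90,500 at 38% = $34,390.00
Remaining $29,600 at 30.5% = $9,028.00
Fee: $55,125.00 + $34,390.00 + $9,028.00 = $98,543.00
$98,543.00 exceeds the $84,000 cap, so the fee is capped at $84,000.00.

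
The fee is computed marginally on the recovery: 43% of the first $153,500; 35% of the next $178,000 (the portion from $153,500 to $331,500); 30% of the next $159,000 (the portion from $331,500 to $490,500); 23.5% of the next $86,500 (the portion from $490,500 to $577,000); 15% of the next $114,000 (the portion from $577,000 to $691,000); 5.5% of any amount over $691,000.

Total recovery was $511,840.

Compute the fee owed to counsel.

First $153,500 at 43% = $66,005.00
Next $178,000 at 35% = $62,300.00
Next $159,000 at 30% = $47,700.00
Remaining $21,340 at 23.5% = $5,014.90
Fee: $66,005.00 + $62,300.00 + $47,700.00 + $5,014.90 = $181,019.90

$181,019.90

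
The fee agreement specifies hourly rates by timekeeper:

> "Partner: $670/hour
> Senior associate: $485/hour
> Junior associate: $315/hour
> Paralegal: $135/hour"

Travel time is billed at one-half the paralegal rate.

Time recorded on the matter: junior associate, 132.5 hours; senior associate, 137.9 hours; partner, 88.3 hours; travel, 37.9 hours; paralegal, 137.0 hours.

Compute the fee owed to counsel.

Partner: 88.3 × $670 = $59,161.00
Senior associate: 137.9 × $485 = $66,881.50
Junior associate: 132.5 × $315 = $41,737.50
Paralegal: 137.0 × $135 = $18,495.00
Subtotal: $59,161.00 + $66,881.50 + $41,737.50 + $18,495.00 = $186,275.00
Travel: 37.9 × ($135 ÷ 2) = 37.9 × $67.50 = $2,558.25
Total: $186,275.00 + $2,558.25 = $188,833.25

$188,833.25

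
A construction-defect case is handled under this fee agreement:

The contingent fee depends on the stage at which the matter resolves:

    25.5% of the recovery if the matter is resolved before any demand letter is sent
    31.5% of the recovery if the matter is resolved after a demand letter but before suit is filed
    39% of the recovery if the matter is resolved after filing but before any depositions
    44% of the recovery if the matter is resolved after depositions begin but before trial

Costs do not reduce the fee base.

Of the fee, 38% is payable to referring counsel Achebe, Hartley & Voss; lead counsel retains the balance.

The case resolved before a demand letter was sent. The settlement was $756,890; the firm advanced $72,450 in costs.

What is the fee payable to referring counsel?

Fee base is the gross recovery, $756,890; costs are reimbursed separately.
The matter resolved before a demand letter was sent, so the 25.5% rate applies.
$756,890 × 25.5% = $193,006.95
Referral share: 38% of $193,006.95 = $73,342.64; lead counsel retains $193,006.95 − $73,342.64 = $119,664.31.

$73,342.64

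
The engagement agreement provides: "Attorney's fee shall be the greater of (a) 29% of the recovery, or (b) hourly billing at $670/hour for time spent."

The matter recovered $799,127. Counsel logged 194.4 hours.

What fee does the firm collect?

$231,746.83

(a) 29% of $799,127 = $231,746.83
(b) 194.4 × $670 = $130,248.00
The greater is (a): $231,746.83.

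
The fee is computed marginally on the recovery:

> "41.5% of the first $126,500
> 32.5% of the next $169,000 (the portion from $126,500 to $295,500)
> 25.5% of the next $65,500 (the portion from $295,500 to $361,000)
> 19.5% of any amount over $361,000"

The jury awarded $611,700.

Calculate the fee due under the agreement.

$173,011.50

First $126,500 at 41.5% = $52,497.50
Next $169,000 at 32.5% = $54,925.00
Next $65,500 at 25.5% = $16,702.50
Remaining $250,700 at 19.5% = $48,886.50
Fee: $52,497.50 + $54,925.00 + $16,702.50 + $48,886.50 = $173,011.50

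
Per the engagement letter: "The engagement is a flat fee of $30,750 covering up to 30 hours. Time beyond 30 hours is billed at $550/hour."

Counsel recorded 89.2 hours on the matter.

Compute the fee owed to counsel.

$63,310.00

Flat fee: $30,750.00
Excess hours: 89.2 − 30 = 59.2
Overrun: 59.2 × $550 = $32,560.00
Total: $30,750.00 + $32,560.00 = $63,310.00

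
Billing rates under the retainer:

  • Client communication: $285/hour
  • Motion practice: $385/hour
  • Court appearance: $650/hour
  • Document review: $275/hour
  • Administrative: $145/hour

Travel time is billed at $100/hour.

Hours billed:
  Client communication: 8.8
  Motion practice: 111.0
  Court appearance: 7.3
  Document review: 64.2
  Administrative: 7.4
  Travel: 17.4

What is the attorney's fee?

$70,456.00

Client communication: 8.8 × $285 = $2,508.00
Motion practice: 111.0 × $385 = $42,735.00
Court appearance: 7.3 × $650 = $4,745.00
Document review: 64.2 × $275 = $17,655.00
Administrative: 7.4 × $145 = $1,073.00
Subtotal: $2,508.00 + $42,735.00 + $4,745.00 + $17,655.00 + $1,073.00 = $68,716.00
Travel: 17.4 × $100 = $1,740.00
Total: $68,716.00 + $1,740.00 = $70,456.00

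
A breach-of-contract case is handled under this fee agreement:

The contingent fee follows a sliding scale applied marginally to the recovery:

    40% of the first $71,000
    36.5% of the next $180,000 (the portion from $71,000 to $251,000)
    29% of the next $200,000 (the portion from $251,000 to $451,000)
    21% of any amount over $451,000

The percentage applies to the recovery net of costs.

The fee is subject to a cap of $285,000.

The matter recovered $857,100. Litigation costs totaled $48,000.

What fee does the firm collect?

$227,301.00

Fee base (net of costs): $857,100 − $48,000 = $809,100
First $71,000 at 40% = $28,400.00
Next $180,000 at 36.5% = $65,700.00
Next $200,000 at 29% = $58,000.00
Remaining $358,100 at 21% = $75,201.00
Fee: $28,400.00 + $65,700.00 + $58,000.00 + $75,201.00 = $227,301.00
$227,301.00 is under the $285,000 cap.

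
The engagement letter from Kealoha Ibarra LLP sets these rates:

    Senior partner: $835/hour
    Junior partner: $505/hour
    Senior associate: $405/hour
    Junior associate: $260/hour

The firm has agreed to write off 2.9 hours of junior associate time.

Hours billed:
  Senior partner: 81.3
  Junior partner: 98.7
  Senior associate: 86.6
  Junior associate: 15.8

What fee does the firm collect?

Senior partner: 81.3 × $835 = $67,885.50
Junior partner: 98.7 × $505 = $49,843.50
Senior associate: 86.6 × $405 = $35,073.00
Junior associate: 15.8 × $260 = $4,108.00
Subtotal: $156,910.00
Write-off: 2.9 × $260 = $754.00
Total: $156,910.00 − $754.00 = $156,156.00

$156,156.00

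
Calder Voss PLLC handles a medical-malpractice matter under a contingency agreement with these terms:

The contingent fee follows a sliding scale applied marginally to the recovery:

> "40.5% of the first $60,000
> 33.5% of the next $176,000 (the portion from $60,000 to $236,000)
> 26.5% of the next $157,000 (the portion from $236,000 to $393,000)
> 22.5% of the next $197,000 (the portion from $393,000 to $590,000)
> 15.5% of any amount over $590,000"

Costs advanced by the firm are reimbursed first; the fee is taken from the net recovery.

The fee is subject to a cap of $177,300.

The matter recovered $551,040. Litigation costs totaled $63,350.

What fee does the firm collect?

Fee base (net of costs): $551,040 − $63,350 = $487,690
First $60,000 at 40.5% = $24,300.00
Next $176,000 at 33.5% = $58,960.00
Next $157,000 at 26.5% = $41,605.00
Remaining $94,690 at 22.5% = $21,305.25
Fee: $24,300.00 + $58,960.00 + $41,605.00 + $21,305.25 = $146,170.25
$146,170.25 is under the $177,300 cap.

$146,170.25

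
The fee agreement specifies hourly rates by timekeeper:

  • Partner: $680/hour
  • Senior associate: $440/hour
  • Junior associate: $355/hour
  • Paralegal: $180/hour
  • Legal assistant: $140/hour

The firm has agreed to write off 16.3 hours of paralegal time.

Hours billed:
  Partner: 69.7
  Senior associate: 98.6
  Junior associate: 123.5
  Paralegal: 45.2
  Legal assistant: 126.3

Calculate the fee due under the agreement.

Partner: 69.7 × $680 = $47,396.00
Senior associate: 98.6 × $440 = $43,384.00
Junior associate: 123.5 × $355 = $43,842.50
Paralegal: 45.2 × $180 = $8,136.00
Legal assistant: 126.3 × $140 = $17,682.00
Subtotal: $160,440.50
Write-off: 16.3 × $180 = $2,934.00
Total: $160,440.50 − $2,934.00 = $157,506.50

$157,506.50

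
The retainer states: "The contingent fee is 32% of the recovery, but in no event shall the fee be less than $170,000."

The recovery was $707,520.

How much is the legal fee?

$226,406.40

32% of $707,520 = $226,406.40
That exceeds the $170,000 minimum.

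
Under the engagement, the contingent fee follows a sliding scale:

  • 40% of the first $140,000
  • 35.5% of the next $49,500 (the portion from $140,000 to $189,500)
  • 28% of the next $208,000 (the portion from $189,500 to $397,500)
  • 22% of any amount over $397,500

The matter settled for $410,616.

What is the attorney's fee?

$134,698.02

First $140,000 at 40% = $56,000.00
Next $49,500 at 35.5% = $17,572.50
Next $208,000 at 28% = $58,240.00
Remaining $13,116 at 22% = $2,885.52
Fee: $56,000.00 + $17,572.50 + $58,240.00 + $2,885.52 = $134,698.02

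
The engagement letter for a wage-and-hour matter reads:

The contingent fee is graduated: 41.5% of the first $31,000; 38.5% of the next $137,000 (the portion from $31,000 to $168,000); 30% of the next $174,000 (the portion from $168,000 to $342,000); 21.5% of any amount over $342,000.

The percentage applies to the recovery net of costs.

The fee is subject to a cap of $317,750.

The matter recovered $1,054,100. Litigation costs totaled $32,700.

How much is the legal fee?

Fee base (net of costs): $1,054,100 − $32,700 = $1,021,400
First $31,000 at 41.5% = $12,865.00
Next $137,000 at 38.5% = $52,745.00
Next $174,000 at 30% = $52,200.00
Remaining $679,400 at 21.5% = $146,071.00
Fee: $12,865.00 + $52,745.00 + $52,200.00 + $146,071.00 = $263,881.00
$263,881.00 is under the $317,750 cap.

$263,881.00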